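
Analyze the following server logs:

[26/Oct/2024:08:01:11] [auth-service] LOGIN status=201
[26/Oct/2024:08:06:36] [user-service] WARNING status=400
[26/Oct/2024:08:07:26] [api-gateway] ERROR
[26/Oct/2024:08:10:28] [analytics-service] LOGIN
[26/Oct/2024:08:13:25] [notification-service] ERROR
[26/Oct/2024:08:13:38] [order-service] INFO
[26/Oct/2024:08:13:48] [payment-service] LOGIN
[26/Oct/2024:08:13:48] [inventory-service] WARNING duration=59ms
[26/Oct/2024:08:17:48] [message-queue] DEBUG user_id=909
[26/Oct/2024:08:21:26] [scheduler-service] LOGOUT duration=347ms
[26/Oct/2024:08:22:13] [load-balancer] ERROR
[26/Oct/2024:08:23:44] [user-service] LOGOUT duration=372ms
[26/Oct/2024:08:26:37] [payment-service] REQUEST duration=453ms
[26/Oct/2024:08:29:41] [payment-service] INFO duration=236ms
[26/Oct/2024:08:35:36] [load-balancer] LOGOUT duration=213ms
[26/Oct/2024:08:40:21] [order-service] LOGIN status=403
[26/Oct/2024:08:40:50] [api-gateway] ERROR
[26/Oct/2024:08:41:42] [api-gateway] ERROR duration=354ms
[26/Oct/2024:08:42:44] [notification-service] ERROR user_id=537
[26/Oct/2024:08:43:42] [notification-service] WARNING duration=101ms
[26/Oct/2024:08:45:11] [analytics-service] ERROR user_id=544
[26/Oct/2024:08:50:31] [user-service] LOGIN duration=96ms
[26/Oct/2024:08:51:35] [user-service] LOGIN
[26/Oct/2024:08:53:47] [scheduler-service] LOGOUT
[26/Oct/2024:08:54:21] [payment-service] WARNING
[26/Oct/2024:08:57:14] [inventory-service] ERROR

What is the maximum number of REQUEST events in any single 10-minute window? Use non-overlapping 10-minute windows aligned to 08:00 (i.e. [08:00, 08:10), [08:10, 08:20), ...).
1

To find the burst window:

1. Divide the log period into non-overlapping 10-minute windows starting at 08:00
2. Count REQUEST events in each window
3. Find the window with maximum count
4. Maximum events in a window: 1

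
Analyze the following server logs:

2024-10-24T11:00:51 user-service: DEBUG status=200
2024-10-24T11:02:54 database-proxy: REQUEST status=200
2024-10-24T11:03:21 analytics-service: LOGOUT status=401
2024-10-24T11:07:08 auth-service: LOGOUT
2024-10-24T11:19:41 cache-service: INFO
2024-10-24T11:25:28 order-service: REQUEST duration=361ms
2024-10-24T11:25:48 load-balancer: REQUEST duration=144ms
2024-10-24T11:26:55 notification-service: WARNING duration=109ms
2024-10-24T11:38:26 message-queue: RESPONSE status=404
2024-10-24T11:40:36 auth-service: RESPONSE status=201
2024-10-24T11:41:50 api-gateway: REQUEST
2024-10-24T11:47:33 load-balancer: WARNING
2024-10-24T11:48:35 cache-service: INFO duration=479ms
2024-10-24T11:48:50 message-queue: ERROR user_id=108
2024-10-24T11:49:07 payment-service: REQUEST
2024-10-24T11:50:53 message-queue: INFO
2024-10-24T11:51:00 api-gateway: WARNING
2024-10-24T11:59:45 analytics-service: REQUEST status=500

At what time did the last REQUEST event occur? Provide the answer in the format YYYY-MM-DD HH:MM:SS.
2024-10-24 11:59:45

To find the last event:

1. Filter for all REQUEST events
2. Sort by timestamp
3. Select the last one
4. Timestamp: 2024-10-24 11:59:45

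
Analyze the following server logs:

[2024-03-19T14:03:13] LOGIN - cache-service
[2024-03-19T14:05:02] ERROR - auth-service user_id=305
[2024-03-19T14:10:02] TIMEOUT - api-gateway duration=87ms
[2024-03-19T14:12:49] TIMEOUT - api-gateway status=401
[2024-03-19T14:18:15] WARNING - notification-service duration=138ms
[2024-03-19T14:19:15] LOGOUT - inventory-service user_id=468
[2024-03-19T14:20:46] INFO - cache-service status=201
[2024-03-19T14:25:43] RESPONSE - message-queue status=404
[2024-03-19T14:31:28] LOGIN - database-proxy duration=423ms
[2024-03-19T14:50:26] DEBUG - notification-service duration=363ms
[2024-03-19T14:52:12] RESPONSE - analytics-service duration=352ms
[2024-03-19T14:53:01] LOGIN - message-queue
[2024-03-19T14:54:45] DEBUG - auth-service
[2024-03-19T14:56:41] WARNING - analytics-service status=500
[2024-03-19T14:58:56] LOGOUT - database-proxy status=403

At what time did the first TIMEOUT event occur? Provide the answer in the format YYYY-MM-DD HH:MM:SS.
2024-03-19 14:10:02

To find the first event:

1. Filter for all TIMEOUT events
2. Sort by timestamp
3. Select the first one
4. Timestamp: 2024-03-19 14:10:02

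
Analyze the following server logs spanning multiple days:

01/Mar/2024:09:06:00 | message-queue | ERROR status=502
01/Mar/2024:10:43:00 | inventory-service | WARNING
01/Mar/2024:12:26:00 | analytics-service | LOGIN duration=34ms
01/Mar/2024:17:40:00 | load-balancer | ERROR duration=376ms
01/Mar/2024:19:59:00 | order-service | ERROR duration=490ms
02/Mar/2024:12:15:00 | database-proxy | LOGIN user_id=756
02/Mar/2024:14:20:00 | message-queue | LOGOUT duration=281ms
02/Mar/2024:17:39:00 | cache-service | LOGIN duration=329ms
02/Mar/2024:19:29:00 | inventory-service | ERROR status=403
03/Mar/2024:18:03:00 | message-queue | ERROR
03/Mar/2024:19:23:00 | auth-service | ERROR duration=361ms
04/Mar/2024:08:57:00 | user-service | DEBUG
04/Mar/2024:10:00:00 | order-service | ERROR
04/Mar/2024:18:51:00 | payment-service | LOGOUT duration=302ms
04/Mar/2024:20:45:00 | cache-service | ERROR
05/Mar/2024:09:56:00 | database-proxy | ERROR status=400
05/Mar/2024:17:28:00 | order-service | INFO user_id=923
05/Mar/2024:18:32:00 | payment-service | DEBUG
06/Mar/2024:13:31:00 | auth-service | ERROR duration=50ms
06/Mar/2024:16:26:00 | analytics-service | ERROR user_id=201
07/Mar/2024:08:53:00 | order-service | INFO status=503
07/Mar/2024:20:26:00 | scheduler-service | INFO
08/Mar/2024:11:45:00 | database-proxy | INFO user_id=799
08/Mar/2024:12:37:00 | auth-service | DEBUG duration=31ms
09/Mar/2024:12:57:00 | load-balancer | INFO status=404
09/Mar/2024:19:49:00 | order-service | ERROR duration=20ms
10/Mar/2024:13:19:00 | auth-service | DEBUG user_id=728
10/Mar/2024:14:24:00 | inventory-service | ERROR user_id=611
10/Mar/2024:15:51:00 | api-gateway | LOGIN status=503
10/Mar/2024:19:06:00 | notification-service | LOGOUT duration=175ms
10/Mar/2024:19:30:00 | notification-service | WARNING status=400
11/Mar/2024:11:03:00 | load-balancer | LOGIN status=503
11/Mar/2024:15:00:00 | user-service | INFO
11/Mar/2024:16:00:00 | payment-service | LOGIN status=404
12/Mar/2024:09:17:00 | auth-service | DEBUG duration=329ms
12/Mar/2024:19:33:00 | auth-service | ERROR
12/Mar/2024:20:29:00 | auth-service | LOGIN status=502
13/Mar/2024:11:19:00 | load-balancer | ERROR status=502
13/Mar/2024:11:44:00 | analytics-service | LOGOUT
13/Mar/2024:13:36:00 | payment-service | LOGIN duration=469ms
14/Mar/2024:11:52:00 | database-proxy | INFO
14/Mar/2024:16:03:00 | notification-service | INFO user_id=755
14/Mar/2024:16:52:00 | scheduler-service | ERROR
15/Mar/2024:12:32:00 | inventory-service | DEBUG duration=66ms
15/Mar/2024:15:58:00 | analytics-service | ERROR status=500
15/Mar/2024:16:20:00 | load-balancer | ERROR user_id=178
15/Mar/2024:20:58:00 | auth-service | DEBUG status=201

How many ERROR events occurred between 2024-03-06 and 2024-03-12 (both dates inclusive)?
5

To filter by date range:

1. Date range: 2024-03-06 through 2024-03-12, both dates inclusive
2. Filter for ERROR events whose date falls in this range
3. Count matching events: 5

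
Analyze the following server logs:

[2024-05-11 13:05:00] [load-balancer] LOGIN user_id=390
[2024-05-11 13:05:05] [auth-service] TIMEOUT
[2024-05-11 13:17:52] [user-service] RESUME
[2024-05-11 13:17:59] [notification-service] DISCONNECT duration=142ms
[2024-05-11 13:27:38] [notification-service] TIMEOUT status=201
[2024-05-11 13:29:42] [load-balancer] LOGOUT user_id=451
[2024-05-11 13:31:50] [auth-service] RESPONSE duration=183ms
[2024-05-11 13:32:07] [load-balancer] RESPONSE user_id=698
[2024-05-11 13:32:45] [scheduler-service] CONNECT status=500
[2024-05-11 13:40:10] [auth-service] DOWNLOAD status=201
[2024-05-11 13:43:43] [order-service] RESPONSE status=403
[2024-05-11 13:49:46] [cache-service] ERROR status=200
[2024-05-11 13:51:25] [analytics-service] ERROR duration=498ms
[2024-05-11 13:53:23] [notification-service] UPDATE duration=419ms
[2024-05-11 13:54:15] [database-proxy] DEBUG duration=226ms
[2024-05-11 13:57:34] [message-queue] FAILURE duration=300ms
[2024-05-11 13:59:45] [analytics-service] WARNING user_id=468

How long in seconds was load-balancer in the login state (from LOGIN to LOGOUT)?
1482

To calculate state duration:

1. Find LOGIN event for load-balancer: 2024-05-11 13:05:00
2. Find LOGOUT event for load-balancer: 2024-05-11 13:29:42
3. Calculate duration: 2024-05-11 13:29:42 - 2024-05-11 13:05:00 = 1482 seconds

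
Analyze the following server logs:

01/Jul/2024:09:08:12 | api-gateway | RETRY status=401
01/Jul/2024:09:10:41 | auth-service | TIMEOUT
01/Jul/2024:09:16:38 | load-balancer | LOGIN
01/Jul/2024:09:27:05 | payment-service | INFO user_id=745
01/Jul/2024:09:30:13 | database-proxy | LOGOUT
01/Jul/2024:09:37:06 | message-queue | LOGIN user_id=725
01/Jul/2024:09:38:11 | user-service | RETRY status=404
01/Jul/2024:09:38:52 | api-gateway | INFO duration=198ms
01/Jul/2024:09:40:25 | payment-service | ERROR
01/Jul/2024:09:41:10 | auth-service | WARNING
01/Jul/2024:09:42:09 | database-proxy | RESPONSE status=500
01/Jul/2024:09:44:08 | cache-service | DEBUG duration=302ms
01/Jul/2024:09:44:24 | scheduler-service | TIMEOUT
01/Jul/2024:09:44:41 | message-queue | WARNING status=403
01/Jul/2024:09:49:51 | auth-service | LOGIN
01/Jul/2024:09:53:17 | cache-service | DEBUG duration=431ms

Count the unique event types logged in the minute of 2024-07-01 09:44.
3

To count unique event types:

1. Filter events in the minute starting at 2024-07-01 09:44
2. Extract event types from matching entries
3. Count unique types: 3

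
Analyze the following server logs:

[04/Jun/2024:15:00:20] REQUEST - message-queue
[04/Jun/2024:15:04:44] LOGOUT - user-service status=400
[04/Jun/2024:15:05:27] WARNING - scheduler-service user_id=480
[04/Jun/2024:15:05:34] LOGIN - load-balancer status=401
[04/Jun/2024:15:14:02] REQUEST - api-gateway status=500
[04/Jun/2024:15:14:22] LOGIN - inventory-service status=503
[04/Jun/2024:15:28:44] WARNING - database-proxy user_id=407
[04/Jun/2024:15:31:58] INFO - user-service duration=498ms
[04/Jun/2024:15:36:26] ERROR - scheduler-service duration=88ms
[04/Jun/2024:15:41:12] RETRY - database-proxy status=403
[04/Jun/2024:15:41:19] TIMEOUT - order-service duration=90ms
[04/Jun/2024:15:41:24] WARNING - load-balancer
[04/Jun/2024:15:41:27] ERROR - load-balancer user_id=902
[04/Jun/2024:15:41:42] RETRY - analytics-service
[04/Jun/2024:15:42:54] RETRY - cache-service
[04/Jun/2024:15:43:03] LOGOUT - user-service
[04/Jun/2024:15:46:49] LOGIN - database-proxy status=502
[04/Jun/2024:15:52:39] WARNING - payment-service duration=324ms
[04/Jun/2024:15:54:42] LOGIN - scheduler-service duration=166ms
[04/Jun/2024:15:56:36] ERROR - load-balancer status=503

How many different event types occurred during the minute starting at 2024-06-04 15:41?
4

To count unique event types:

1. Filter events in the minute starting at 2024-06-04 15:41
2. Extract event types from matching entries
3. Count unique types: 4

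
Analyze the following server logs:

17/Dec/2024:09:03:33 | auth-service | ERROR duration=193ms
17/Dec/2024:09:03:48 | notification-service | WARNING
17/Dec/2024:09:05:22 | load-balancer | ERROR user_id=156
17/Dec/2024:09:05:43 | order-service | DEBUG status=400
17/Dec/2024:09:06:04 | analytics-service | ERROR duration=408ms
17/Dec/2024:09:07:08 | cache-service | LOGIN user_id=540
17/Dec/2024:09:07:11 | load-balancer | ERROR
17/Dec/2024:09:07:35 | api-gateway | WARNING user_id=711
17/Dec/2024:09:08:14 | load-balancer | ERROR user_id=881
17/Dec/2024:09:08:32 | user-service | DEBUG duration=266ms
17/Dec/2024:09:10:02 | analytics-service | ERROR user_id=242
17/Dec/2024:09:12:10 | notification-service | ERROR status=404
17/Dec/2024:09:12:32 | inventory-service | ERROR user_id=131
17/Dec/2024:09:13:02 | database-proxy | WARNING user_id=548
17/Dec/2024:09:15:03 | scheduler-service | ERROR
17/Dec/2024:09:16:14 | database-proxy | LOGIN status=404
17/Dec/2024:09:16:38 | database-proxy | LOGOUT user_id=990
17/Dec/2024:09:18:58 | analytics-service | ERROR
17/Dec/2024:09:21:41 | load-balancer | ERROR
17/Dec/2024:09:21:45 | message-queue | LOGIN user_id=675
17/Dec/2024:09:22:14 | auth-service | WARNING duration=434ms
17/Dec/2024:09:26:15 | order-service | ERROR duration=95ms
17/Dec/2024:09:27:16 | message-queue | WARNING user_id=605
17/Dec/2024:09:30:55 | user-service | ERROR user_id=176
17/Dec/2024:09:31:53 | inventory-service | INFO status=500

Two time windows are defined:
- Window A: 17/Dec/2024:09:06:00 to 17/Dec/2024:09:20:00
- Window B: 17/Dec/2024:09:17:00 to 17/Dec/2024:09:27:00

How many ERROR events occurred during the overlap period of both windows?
1

To find overlap events:

1. Window A: 17/Dec/2024:09:06:00 to 17/Dec/2024:09:20:00
2. Window B: 17/Dec/2024:09:17:00 to 17/Dec/2024:09:27:00
3. Overlap period: 17/Dec/2024:09:17:00 to 17/Dec/2024:09:20:00
4. Count ERROR events in overlap: 1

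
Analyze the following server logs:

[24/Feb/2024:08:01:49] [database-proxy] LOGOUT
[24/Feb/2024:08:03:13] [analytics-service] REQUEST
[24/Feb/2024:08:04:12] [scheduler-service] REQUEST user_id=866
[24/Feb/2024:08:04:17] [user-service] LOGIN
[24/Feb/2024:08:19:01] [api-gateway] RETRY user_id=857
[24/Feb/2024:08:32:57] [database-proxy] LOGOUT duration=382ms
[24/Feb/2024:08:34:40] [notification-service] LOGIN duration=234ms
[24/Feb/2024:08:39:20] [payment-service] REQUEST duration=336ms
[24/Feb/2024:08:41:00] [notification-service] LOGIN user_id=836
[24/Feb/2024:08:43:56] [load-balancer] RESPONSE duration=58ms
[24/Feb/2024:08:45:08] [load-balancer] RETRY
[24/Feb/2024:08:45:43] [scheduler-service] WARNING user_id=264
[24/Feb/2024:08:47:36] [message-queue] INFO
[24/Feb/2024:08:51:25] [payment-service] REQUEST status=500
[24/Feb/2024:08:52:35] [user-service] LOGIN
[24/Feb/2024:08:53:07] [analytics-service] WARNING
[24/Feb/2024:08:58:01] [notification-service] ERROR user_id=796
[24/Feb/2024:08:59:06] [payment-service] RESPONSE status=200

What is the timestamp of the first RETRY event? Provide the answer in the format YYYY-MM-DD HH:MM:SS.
2024-02-24 08:19:01

To find the first event:

1. Filter for all RETRY events
2. Sort by timestamp
3. Select the first one
4. Timestamp: 2024-02-24 08:19:01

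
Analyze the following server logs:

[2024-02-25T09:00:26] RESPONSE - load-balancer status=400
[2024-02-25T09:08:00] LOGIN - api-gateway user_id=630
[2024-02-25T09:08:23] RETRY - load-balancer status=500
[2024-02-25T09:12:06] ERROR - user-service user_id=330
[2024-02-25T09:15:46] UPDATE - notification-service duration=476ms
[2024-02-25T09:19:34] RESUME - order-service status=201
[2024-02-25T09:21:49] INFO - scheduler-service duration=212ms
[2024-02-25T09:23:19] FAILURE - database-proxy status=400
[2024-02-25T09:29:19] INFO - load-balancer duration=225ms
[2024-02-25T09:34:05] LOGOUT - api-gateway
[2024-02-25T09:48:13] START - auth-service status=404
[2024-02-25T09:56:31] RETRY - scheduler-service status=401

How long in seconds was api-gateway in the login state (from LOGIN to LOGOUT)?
1565

To calculate state duration:

1. Find LOGIN event for api-gateway: 2024-02-25T09:08:00
2. Find LOGOUT event for api-gateway: 2024-02-25T09:34:05
3. Calculate duration: 2024-02-25T09:34:05 - 2024-02-25T09:08:00 = 1565 seconds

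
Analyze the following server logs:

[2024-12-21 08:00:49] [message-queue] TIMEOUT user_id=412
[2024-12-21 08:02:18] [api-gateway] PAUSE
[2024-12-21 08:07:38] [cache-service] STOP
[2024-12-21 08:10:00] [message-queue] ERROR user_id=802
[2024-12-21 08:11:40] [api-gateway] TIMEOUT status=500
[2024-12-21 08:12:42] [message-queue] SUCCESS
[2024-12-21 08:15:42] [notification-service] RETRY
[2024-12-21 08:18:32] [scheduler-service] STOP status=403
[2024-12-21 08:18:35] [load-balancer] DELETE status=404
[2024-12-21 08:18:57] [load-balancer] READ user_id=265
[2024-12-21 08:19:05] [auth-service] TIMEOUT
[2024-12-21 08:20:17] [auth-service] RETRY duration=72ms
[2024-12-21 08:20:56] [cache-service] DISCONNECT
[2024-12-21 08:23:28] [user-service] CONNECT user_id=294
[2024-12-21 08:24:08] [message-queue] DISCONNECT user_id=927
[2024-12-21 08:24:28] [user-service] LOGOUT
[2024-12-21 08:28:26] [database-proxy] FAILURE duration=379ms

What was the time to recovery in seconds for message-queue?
162

To calculate recovery time:

1. Find ERROR event for message-queue: 2024-12-21 08:10:00
2. Find next SUCCESS event for message-queue: 2024-12-21 08:12:42
3. Recovery time: 2024-12-21 08:12:42 - 2024-12-21 08:10:00 = 162 seconds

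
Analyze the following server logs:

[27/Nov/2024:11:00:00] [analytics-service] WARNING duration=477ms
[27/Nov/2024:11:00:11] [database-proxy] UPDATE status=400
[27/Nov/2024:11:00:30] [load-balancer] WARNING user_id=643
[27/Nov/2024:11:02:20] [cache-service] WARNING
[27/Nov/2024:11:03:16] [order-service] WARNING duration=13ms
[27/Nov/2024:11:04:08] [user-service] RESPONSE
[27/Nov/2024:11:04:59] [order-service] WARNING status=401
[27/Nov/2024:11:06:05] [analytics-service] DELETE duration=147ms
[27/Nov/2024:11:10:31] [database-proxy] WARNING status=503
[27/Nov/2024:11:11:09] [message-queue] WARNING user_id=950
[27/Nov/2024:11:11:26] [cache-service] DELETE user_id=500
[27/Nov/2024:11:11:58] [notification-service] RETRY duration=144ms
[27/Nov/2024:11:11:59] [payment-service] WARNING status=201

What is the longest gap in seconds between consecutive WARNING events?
332

To find the longest gap:

1. Extract all WARNING events in chronological order
2. Calculate time differences between consecutive events
3. Find the maximum difference
4. Longest gap: 332 seconds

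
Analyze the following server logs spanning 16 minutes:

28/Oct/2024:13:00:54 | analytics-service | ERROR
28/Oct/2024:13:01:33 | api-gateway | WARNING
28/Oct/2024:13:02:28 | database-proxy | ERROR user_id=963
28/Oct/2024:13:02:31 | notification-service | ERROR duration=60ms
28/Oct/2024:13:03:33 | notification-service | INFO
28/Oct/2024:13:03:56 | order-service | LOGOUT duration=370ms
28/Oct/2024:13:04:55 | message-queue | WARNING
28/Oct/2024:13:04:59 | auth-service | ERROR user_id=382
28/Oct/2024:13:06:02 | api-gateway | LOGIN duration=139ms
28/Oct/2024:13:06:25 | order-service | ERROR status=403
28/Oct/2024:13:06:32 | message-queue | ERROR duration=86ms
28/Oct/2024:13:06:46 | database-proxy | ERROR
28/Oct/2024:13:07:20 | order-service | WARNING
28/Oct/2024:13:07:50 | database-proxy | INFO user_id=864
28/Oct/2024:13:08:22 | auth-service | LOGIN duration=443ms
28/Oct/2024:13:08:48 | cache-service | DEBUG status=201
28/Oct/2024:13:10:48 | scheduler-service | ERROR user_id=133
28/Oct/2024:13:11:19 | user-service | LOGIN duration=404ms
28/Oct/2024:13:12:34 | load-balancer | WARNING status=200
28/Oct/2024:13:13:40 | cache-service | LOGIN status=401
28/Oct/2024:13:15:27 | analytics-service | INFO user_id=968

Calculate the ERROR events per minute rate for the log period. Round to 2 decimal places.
0.5

To calculate the rate:

1. Count total ERROR events: 8
2. Total time period: 16 minutes
3. Rate = 8 / 16 = 0.5 events per minute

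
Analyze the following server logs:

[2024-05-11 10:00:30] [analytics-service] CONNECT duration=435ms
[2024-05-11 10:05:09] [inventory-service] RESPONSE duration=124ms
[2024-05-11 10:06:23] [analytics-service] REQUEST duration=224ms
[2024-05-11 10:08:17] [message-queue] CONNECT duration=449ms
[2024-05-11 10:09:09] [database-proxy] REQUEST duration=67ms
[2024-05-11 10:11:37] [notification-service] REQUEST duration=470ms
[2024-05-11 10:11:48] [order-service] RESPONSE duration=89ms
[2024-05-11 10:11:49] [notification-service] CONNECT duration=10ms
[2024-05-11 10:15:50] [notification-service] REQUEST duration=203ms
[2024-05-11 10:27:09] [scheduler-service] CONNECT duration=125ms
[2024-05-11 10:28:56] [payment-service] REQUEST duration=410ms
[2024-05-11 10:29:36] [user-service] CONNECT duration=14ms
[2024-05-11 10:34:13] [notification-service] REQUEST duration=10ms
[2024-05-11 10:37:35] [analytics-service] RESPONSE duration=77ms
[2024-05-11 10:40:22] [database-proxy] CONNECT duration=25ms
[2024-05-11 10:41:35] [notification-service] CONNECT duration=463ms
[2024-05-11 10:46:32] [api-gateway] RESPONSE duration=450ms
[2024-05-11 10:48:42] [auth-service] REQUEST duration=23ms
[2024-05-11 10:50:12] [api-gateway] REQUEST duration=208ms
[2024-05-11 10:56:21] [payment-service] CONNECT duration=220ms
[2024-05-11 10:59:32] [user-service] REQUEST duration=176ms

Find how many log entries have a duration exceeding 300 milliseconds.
6

To count timeouts:

1. Threshold: 300ms
2. Extract duration from each log entry
3. Count entries where duration > 300
4. Timeout count: 6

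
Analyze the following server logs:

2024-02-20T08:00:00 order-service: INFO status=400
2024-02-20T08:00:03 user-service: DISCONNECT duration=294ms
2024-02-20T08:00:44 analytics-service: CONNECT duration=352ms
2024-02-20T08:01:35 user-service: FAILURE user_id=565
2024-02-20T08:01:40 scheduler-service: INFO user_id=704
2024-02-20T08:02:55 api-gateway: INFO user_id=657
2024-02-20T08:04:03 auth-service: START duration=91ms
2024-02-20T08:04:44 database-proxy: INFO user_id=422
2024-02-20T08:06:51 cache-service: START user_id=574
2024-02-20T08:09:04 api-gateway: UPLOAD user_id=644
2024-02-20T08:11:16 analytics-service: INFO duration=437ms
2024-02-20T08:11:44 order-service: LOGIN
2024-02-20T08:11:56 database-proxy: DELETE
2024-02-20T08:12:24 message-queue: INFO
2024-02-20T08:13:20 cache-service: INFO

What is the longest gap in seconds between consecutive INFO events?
392

To find the longest gap:

1. Extract all INFO events in chronological order
2. Calculate time differences between consecutive events
3. Find the maximum difference
4. Longest gap: 392 seconds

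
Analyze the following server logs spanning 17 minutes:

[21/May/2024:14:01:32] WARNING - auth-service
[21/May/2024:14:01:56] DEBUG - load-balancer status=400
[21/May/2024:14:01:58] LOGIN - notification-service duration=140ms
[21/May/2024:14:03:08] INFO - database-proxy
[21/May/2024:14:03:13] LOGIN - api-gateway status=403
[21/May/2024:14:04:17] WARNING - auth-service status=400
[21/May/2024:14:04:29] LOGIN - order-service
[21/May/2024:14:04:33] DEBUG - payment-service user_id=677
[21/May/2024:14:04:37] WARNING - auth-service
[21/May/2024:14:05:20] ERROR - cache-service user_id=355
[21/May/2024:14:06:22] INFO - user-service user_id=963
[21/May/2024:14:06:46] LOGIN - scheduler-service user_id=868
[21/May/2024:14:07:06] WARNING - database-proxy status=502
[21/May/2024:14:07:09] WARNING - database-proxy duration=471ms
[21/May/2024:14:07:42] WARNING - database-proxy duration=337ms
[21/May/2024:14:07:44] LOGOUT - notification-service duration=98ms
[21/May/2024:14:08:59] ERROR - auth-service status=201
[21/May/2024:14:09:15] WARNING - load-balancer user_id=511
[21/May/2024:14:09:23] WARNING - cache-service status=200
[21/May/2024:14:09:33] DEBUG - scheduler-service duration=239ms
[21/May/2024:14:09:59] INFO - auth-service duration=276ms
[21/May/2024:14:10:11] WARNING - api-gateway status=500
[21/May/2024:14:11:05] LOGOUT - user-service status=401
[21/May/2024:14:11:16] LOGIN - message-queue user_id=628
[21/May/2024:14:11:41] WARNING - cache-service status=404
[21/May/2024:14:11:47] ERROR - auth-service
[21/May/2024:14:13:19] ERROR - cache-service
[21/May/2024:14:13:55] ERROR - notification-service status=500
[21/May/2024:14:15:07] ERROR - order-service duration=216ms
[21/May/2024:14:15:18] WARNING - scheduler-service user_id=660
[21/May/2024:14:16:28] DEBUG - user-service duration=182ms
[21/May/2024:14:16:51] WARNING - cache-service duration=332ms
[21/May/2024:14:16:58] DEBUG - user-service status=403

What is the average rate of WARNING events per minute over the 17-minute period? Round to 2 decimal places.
0.71

To calculate the rate:

1. Count total WARNING events: 12
2. Total time period: 17 minutes
3. Rate = 12 / 17 = 0.71 events per minute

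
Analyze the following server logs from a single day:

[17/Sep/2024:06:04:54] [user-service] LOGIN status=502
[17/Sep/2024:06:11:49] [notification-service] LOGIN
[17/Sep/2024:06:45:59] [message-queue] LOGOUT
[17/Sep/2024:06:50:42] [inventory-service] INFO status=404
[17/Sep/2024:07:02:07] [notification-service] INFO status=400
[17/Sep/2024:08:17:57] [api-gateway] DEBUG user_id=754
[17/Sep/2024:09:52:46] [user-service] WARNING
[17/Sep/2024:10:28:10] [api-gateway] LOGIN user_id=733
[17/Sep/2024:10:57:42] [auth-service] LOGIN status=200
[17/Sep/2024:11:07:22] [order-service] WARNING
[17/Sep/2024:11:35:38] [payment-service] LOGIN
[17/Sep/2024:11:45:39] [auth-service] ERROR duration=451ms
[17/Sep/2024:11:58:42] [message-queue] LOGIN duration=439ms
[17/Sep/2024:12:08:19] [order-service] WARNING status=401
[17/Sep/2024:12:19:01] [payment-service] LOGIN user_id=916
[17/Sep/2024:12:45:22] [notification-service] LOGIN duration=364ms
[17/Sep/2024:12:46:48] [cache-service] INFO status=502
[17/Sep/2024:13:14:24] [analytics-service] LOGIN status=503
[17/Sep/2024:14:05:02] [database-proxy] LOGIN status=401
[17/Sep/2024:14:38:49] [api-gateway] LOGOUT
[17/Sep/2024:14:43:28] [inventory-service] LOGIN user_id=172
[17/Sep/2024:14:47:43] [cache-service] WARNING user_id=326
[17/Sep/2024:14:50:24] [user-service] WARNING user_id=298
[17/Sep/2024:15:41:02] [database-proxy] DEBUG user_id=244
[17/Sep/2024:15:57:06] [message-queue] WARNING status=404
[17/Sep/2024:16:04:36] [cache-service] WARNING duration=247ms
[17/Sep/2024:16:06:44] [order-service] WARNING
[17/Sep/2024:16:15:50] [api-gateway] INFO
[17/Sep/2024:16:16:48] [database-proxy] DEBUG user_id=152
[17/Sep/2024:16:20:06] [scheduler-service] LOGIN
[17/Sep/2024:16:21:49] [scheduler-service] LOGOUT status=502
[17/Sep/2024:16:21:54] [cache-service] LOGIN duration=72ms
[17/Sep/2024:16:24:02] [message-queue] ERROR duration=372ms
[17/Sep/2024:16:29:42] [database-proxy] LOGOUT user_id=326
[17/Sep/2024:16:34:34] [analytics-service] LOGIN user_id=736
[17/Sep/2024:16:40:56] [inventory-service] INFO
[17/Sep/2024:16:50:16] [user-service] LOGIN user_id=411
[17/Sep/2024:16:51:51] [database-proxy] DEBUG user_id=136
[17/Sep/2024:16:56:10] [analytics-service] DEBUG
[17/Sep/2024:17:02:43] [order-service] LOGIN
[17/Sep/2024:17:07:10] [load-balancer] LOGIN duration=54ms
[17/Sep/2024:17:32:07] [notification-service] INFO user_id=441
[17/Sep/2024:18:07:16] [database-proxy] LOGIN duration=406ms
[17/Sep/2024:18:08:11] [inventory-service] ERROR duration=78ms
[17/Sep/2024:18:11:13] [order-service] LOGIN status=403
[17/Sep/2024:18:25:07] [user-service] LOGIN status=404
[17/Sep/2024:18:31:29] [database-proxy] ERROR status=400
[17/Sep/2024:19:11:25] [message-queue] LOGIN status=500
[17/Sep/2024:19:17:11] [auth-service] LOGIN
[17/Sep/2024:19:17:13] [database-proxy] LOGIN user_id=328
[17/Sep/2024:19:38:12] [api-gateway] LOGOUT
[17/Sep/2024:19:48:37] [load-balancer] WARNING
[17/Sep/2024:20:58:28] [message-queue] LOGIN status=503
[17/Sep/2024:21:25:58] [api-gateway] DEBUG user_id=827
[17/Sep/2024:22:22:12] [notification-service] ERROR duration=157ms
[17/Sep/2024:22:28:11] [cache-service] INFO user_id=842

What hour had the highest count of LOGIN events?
16

To find the peak hour:

1. Group all LOGIN events by hour
2. Count events in each hour
3. Find hour with maximum count
4. Peak hour: 16 (with 4 events)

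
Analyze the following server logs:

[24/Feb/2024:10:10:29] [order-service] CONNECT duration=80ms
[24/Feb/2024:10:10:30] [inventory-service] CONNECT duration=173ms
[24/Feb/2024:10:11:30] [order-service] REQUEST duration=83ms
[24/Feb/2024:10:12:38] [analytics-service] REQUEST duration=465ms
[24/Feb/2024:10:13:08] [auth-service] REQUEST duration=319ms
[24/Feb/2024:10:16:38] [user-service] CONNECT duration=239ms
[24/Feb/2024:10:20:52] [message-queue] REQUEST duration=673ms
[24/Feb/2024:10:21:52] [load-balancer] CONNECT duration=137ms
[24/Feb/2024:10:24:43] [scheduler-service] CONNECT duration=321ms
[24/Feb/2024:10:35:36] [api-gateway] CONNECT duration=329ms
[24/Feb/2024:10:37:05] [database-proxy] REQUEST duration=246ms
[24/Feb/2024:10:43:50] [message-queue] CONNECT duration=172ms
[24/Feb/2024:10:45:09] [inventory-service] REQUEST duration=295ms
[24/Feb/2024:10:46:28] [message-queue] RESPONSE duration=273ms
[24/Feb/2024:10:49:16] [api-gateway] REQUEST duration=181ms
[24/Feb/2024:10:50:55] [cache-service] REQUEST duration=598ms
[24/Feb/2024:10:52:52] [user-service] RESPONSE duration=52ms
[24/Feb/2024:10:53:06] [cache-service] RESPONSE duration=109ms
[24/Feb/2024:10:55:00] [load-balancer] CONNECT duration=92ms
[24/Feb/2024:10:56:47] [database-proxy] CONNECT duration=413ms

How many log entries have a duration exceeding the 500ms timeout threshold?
2

To count timeouts:

1. Threshold: 500ms
2. Extract duration from each log entry
3. Count entries where duration > 500
4. Timeout count: 2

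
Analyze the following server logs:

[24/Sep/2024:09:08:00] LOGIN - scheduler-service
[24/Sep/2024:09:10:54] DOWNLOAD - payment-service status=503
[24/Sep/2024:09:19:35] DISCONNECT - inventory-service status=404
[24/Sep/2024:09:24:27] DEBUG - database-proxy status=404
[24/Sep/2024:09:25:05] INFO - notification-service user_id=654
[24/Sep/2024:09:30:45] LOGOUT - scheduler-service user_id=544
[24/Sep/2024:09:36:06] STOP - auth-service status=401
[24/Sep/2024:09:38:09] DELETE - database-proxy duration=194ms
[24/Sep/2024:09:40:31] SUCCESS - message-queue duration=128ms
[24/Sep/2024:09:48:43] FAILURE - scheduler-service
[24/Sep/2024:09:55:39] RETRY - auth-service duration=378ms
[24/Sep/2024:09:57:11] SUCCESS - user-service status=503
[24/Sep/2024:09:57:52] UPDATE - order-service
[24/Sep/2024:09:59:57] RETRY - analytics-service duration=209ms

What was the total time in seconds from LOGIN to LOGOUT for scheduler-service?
1365

To calculate state duration:

1. Find LOGIN event for scheduler-service: 24/Sep/2024:09:08:00
2. Find LOGOUT event for scheduler-service: 24/Sep/2024:09:30:45
3. Calculate duration: 24/Sep/2024:09:30:45 - 24/Sep/2024:09:08:00 = 1365 seconds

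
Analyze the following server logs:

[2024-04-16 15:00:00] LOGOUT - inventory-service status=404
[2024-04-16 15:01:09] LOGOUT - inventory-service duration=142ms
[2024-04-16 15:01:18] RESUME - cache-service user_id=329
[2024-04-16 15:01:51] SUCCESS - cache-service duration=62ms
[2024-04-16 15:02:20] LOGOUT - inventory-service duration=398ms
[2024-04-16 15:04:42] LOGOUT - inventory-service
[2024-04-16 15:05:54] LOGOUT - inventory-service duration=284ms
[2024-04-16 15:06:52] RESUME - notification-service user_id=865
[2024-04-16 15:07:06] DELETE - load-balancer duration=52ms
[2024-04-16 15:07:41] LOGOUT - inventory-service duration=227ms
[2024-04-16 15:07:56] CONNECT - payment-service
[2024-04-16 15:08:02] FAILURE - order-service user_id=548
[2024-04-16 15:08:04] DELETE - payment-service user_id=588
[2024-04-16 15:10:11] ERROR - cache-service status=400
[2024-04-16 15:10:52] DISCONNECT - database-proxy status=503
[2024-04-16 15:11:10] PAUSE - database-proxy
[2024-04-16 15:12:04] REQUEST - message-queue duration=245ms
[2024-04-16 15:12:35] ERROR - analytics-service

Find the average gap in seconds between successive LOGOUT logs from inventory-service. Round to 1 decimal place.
92.2

To calculate average interval:

1. Find all LOGOUT events for inventory-service in order
2. Calculate time gaps between consecutive events
3. Compute mean of gaps: 461 / 5 = 92.2 seconds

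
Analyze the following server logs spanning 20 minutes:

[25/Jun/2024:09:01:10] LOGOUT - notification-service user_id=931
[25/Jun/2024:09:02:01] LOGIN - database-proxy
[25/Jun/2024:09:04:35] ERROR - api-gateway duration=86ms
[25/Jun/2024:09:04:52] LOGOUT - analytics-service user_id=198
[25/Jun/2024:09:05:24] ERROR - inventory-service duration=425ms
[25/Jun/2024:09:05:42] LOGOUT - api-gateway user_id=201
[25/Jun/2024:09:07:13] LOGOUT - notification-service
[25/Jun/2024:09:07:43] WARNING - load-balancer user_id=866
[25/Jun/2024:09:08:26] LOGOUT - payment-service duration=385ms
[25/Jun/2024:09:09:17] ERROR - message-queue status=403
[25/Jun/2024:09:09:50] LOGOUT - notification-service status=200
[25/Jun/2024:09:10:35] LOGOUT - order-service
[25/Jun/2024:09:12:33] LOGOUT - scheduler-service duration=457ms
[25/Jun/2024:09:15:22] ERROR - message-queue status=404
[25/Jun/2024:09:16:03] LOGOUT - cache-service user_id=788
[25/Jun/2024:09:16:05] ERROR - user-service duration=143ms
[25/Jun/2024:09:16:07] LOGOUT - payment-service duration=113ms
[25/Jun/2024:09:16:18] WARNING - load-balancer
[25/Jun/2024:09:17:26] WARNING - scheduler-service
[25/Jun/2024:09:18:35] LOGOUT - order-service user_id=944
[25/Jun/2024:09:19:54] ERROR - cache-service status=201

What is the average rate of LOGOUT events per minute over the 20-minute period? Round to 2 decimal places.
0.55

To calculate the rate:

1. Count total LOGOUT events: 11
2. Total time period: 20 minutes
3. Rate = 11 / 20 = 0.55 events per minute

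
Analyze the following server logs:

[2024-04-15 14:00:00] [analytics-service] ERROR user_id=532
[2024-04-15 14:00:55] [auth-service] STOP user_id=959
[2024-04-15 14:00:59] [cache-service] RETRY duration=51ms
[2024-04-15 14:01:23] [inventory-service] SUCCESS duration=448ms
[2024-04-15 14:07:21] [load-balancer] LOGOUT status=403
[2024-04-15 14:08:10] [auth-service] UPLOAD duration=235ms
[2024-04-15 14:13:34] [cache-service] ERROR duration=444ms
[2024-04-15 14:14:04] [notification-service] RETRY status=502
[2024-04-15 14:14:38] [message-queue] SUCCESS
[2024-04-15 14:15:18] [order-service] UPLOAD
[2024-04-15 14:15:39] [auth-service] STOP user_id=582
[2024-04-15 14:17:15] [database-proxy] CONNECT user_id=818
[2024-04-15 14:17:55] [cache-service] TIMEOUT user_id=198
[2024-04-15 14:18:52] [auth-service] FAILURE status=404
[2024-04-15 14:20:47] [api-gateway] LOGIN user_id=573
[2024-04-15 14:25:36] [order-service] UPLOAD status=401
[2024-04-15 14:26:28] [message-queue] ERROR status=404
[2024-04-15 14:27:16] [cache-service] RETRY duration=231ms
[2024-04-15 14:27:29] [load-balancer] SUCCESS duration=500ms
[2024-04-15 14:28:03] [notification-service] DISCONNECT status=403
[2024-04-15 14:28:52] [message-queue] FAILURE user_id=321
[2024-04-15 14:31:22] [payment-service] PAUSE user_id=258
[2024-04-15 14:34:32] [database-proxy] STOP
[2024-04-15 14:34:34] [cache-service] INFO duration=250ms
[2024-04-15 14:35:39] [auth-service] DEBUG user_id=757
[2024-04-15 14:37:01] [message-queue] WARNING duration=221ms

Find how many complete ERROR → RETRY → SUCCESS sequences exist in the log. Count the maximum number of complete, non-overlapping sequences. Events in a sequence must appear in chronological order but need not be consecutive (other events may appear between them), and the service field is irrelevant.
3

To count sequences:

1. Look for pattern: ERROR → RETRY → SUCCESS
2. Greedily scan the log in chronological order, matching each sequence element in turn (ignoring service)
3. Each time the full pattern completes, increment the count and restart matching from the next event
4. Complete non-overlapping sequences found: 3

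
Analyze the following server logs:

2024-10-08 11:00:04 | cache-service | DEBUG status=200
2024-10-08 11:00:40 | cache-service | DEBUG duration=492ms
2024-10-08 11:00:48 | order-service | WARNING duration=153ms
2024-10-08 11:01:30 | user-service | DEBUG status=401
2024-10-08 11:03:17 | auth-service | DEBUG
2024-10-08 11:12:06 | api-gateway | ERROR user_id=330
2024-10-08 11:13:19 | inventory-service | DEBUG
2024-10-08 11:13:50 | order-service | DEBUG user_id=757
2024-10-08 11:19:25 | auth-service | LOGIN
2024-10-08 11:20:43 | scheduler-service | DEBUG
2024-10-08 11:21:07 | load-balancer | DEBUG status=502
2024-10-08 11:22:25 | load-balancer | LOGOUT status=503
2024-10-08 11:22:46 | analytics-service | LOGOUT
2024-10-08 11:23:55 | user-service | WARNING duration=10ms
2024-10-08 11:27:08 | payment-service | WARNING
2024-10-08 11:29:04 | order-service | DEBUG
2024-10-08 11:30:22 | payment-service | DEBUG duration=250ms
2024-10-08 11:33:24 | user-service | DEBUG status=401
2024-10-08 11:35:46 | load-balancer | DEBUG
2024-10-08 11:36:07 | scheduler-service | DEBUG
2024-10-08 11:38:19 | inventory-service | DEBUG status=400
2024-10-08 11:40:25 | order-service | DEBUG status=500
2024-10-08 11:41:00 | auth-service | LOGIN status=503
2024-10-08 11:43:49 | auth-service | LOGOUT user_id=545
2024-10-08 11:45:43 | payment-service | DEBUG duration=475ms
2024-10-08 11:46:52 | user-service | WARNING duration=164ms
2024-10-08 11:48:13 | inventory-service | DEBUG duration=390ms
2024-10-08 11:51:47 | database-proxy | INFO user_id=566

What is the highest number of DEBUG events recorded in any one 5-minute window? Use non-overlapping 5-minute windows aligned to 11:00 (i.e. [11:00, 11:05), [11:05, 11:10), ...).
4

To find the burst window:

1. Divide the log period into non-overlapping 5-minute windows starting at 11:00
2. Count DEBUG events in each window
3. Find the window with maximum count
4. Maximum events in a window: 4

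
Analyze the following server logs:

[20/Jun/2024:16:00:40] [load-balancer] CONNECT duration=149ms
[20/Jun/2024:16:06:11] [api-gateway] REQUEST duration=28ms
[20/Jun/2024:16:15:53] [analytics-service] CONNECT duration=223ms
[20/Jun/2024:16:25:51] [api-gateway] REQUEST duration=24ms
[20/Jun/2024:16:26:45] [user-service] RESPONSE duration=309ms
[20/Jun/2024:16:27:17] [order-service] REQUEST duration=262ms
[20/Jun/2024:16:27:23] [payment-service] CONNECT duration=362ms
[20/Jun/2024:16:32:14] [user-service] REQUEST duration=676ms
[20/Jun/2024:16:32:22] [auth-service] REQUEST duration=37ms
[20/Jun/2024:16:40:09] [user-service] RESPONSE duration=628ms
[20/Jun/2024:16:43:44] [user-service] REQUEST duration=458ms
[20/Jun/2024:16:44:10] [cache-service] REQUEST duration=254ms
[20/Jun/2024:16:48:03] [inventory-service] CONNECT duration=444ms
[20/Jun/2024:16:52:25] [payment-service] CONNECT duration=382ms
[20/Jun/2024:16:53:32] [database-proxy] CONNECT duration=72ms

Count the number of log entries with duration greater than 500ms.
2

To count timeouts:

1. Threshold: 500ms
2. Extract duration from each log entry
3. Count entries where duration > 500
4. Timeout count: 2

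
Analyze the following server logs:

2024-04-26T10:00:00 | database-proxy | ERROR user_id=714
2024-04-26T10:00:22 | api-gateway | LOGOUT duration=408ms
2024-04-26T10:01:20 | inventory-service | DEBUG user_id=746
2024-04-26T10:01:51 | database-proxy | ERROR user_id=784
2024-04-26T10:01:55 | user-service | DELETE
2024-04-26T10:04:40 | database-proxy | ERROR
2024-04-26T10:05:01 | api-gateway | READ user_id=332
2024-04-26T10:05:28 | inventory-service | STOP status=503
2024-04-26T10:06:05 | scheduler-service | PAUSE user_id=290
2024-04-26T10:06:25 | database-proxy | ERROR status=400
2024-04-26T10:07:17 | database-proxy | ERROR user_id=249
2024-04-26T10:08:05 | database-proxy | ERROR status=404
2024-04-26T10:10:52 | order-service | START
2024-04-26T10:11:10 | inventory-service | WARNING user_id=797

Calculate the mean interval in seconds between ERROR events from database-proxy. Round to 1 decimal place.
97.0

To calculate average interval:

1. Find all ERROR events for database-proxy in order
2. Calculate time gaps between consecutive events
3. Compute mean of gaps: 485 / 5 = 97.0 seconds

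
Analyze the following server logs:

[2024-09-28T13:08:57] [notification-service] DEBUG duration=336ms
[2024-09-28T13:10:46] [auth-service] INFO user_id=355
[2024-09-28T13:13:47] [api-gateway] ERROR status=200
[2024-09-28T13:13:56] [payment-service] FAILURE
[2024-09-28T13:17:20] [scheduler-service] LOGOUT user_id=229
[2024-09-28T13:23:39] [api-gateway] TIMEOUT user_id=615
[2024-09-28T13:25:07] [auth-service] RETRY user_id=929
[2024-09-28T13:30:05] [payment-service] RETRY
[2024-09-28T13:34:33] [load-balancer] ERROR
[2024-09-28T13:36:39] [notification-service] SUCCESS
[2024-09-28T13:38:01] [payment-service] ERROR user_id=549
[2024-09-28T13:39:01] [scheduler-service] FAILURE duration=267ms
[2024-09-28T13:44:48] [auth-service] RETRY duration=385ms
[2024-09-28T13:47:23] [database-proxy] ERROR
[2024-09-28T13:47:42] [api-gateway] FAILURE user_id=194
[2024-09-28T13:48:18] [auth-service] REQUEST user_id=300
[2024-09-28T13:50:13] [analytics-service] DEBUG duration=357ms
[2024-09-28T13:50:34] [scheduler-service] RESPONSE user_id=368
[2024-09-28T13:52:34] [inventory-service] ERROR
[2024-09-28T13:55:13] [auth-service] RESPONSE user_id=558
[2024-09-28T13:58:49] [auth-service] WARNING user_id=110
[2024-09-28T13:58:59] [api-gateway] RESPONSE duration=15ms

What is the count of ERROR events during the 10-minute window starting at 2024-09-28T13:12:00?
1

To count events in the time window:

1. Window boundaries: 2024-09-28T13:12:00 to 2024-09-28T13:22:00
2. Filter for ERROR events within this window
3. Count matching events: 1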